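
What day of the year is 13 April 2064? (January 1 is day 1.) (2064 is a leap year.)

104

Days in months before April: 31 + 29 + 31 = 91.
Plus 13 days into April → day 104.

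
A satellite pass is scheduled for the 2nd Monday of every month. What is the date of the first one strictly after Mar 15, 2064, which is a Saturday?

Mar 2064 starts on a Saturday; its first Monday is the 3rd, so the 2nd Monday is the 10th — Mar 10, 2064.
That is not after Mar 15, 2064, so look at Apr 2064.
Apr 2064 starts on a Tuesday; its first Monday is the 7th, so the 2nd Monday is the 14th — Apr 14, 2064.

Apr 14, 2064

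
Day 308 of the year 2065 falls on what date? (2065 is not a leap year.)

2065-11-04

January has 31 days (308 − 31 = 277 remain).
February has 28 days (277 − 28 = 249 remain).
March has 31 days (249 − 31 = 218 remain).
April has 30 days (218 − 30 = 188 remain).
May has 31 days (188 − 31 = 157 remain).
June has 30 days (157 − 30 = 127 remain).
July has 31 days (127 − 31 = 96 remain).
August has 31 days (96 − 31 = 65 remain).
September has 30 days (65 − 30 = 35 remain).
October has 31 days (35 − 31 = 4 remain).
4 into November → November 4.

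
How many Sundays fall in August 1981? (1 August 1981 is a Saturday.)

1 August 1981 is a Saturday; the first Sunday on or after it is 2 August 1981 (1 day later).
From 2 August 1981 to 31 August 1981 is 31 − 2 = 29 days.
29 ÷ 7 = 4 full weeks with remainder 1, so 4 more Sundays after the first → 5.

5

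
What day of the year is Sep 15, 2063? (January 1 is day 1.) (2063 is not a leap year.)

Days in months before Sep: 31 + 28 + 31 + 30 + 31 + 30 + 31 + 31 = 243.
Plus 15 days into Sep → day 258.

258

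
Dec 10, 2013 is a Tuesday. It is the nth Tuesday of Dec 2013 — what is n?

2nd

Day 10 falls in week ⌈10/7⌉ of the month.
Days 1–7 hold the 1st Tuesday, 8–14 the 2nd, 15–21 the 3rd, 22–28 the 4th, 29–31 the 5th.
10 is in the range for the 2nd.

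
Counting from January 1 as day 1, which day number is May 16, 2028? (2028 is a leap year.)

Days in months before May: 31 + 29 + 31 + 30 = 121.
Plus 16 days into May → day 137.

137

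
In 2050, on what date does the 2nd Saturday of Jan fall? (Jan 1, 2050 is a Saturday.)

Jan 2050 begins on a Saturday, so the first Saturday is Jan 1.
The 2nd Saturday is 1 weeks later: 1 + 7 = 8.

Jan 8, 2050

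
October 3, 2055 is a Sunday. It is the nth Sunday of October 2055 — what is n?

1st

Day 3 falls in week ⌈3/7⌉ of the month.
Days 1–7 hold the 1st Sunday, 8–14 the 2nd, 15–21 the 3rd, 22–28 the 4th, 29–31 the 5th.
3 is in the range for the 1st.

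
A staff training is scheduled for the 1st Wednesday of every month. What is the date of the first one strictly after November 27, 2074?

December 5, 2074

November 2074 starts on a Thursday, so its 1st Wednesday is November 7, 2074 (6 days in).
That is not after November 27, 2074, so look at December 2074.
December 2074 starts on a Saturday, so its 1st Wednesday is December 5, 2074 (4 days in).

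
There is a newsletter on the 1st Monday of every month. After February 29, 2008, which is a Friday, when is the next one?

February 2008 starts on a Friday, so its 1st Monday is February 4, 2008 (3 days in).
That is not after February 29, 2008, so look at March 2008.
March 2008 starts on a Saturday, so its 1st Monday is March 3, 2008 (2 days in).

March 3, 2008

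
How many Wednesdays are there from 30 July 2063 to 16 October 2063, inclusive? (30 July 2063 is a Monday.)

11

30 July 2063 is a Monday; the first Wednesday on or after it is 1 August 2063 (2 days later).
From 1 August 2063 to 16 October 2063: 30 + 30 + 16 = 76 days (rest of August, September, October).
76 ÷ 7 = 10 full weeks with remainder 6, so 10 more Wednesdays after the first → 11.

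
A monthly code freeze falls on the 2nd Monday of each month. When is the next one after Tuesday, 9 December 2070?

12 January 2071

December 2070 starts on a Monday; its first Monday is the 1st, so the 2nd Monday is the 8th — 8 December 2070.
That is not after 9 December 2070, so look at January 2071.
January 2071 starts on a Thursday; its first Monday is the 5th, so the 2nd Monday is the 12th — 12 January 2071.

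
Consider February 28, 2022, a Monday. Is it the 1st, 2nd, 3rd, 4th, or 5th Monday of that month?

Day 28 falls in week ⌈28/7⌉ of the month.
Days 1–7 hold the 1st Monday, 8–14 the 2nd, 15–21 the 3rd, 22–28 the 4th, 29–31 the 5th.
28 is in the range for the 4th.

4th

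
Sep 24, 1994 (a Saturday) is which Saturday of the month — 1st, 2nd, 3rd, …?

4th

Day 24 falls in week ⌈24/7⌉ of the month.
Days 1–7 hold the 1st Saturday, 8–14 the 2nd, 15–21 the 3rd, 22–28 the 4th, 29–31 the 5th.
24 is in the range for the 4th.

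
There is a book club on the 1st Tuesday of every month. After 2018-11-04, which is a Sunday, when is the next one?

2018-11-06

November 2018 starts on a Thursday, so its 1st Tuesday is 2018-11-06 (5 days in).
2018-11-06 is after 2018-11-04, so that is the next one.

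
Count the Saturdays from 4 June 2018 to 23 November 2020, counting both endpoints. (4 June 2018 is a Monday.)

129

4 June 2018 is a Monday; the first Saturday on or after it is 9 June 2018 (5 days later).
From 9 June 2018 to 23 November 2020: 205 + 365 + 328 = 898 days (rest of 2018, 2019, to 23 November 2020 in 2020).
898 ÷ 7 = 128 full weeks with remainder 2, so 128 more Saturdays after the first → 129.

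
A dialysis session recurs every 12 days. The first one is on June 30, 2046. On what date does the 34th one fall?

The 34th occurrence is 33 intervals after the first: 33 × 12 = 396 days after June 30, 2046.
June has 30 days — 0 days to the end of June leaves 396.
July has 31 days (365 left).
August has 31 days (334 left).
September has 30 days (304 left).
October has 31 days (273 left).
November has 30 days (243 left).
December has 31 days (212 left).
January has 31 days (181 left).
February has 28 days (153 left).
March has 31 days (122 left).
April has 30 days (92 left).
May has 31 days (61 left).
June has 30 days (31 left).
31 days into July → July 31, 2047.

July 31, 2047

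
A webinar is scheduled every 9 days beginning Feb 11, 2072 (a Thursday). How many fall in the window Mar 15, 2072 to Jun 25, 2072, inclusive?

12

Occurrences land 9·i days after Feb 11, 2072 for i = 0, 1, 2, …
Mar 15, 2072 is 33 days after the start; 33 ÷ 9 = 3 remainder 6; since the remainder is 6, round up to i = 4. First occurrence in the window: #5 on Mar 18, 2072 (4×9 = 36 days in).
Jun 25, 2072 is 135 days after the start; 135 ÷ 9 = 15 remainder 0. Last occurrence in the window: #16 on Jun 25, 2072.
Occurrences #5 through #16: 12 in total.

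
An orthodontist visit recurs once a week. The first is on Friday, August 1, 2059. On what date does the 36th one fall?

The 36th occurrence is 35 intervals after the first: 35 × 7 = 245 days after August 1, 2059.
August has 31 days — 30 days to the end of August leaves 215.
September has 30 days (185 left).
October has 31 days (154 left).
November has 30 days (124 left).
December has 31 days (93 left).
January has 31 days (62 left).
February has 29 days (33 left).
March has 31 days (2 left).
2 days into April → April 2, 2060.

April 2, 2060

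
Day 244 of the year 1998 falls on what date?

January has 31 days (244 − 31 = 213 remain).
February has 28 days (213 − 28 = 185 remain).
March has 31 days (185 − 31 = 154 remain).
April has 30 days (154 − 30 = 124 remain).
May has 31 days (124 − 31 = 93 remain).
June has 30 days (93 − 30 = 63 remain).
July has 31 days (63 − 31 = 32 remain).
August has 31 days (32 − 31 = 1 remain).
1 into September → September 1.

1998-09-01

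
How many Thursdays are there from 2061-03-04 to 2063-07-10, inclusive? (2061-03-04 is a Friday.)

2061-03-04 is a Friday; the first Thursday on or after it is 2061-03-10 (6 days later).
From 2061-03-10 to 2063-07-10: 296 + 365 + 191 = 852 days (rest of 2061, 2062, to 2063-07-10 in 2063).
852 ÷ 7 = 121 full weeks with remainder 5, so 121 more Thursdays after the first → 122.

122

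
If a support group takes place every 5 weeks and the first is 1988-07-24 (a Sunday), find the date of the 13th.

The 13th occurrence is 12 intervals after the first: 12 × 35 = 420 days after 1988-07-24.
July has 31 days — 7 days to the end of July leaves 413.
From end of July to end of 1988 is 153 days (260 left).
January has 31 days (229 left).
February has 28 days (201 left).
March has 31 days (170 left).
April has 30 days (140 left).
May has 31 days (109 left).
June has 30 days (79 left).
July has 31 days (48 left).
August has 31 days (17 left).
17 days into September → 1989-09-17.

1989-09-17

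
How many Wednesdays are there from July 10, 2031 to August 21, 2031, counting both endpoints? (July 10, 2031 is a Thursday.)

July 10, 2031 is a Thursday; the first Wednesday on or after it is July 16, 2031 (6 days later).
From July 16, 2031 to August 21, 2031: 15 + 21 = 36 days (rest of July, August).
36 ÷ 7 = 5 full weeks with remainder 1, so 5 more Wednesdays after the first → 6.

6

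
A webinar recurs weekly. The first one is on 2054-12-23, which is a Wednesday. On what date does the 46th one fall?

The 46th occurrence is 45 intervals after the first: 45 × 7 = 315 days after 2054-12-23.
December has 31 days — 8 days to the end of December leaves 307.
January has 31 days (276 left).
February has 28 days (248 left).
March has 31 days (217 left).
April has 30 days (187 left).
May has 31 days (156 left).
June has 30 days (126 left).
July has 31 days (95 left).
August has 31 days (64 left).
September has 30 days (34 left).
October has 31 days (3 left).
3 days into November → 2055-11-03.

2055-11-03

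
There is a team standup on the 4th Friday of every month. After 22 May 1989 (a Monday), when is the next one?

26 May 1989

May 1989 starts on a Monday; its first Friday is the 5th, so the 4th Friday is the 26th — 26 May 1989.
26 May 1989 is after 22 May 1989, so that is the next one.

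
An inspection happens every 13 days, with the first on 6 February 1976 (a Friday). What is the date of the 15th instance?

6 August 1976

The 15th occurrence is 14 intervals after the first: 14 × 13 = 182 days after 6 February 1976.
February has 29 days — 23 days to the end of February leaves 159.
March has 31 days (128 left).
April has 30 days (98 left).
May has 31 days (67 left).
June has 30 days (37 left).
July has 31 days (6 left).
6 days into August → 6 August 1976.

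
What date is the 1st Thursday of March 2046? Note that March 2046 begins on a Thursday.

March 1, 2046

March 2046 begins on a Thursday, so the first Thursday is March 1.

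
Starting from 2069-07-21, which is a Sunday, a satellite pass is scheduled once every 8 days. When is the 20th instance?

The 20th occurrence is 19 intervals after the first: 19 × 8 = 152 days after 2069-07-21.
July has 31 days — 10 days to the end of July leaves 142.
August has 31 days (111 left).
September has 30 days (81 left).
October has 31 days (50 left).
November has 30 days (20 left).
20 days into December → 2069-12-20.

2069-12-20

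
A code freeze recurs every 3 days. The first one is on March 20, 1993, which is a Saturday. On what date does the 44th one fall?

The 44th occurrence is 43 intervals after the first: 43 × 3 = 129 days after March 20, 1993.
March has 31 days — 11 days to the end of March leaves 118.
April has 30 days (88 left).
May has 31 days (57 left).
June has 30 days (27 left).
27 days into July → July 27, 1993.

July 27, 1993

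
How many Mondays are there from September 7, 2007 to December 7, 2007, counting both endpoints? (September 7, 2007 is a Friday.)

13

September 7, 2007 is a Friday; the first Monday on or after it is September 10, 2007 (3 days later).
From September 10, 2007 to December 7, 2007: 20 + 31 + 30 + 7 = 88 days (rest of September, October, November, December).
88 ÷ 7 = 12 full weeks with remainder 4, so 12 more Mondays after the first → 13.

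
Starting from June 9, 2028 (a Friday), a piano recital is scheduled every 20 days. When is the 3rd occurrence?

The 3rd occurrence is 2 intervals after the first: 2 × 20 = 40 days after June 9, 2028.
June has 30 days — 21 days to the end of June leaves 19.
19 days into July → July 19, 2028.

July 19, 2028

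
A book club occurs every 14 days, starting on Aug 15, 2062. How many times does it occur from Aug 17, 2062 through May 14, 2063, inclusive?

19

Occurrences land 14·i days after Aug 15, 2062 for i = 0, 1, 2, …
Aug 17, 2062 is 2 days after the start; 2 ÷ 14 = 0 remainder 2; since the remainder is 2, round up to i = 1. First occurrence in the window: #2 on Aug 29, 2062 (1×14 = 14 days in).
May 14, 2063 is 272 days after the start; 272 ÷ 14 = 19 remainder 6. Last occurrence in the window: #20 on May 8, 2063.
Occurrences #2 through #20: 19 in total.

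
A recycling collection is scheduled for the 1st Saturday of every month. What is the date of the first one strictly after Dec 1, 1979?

Dec 1979 starts on a Saturday, so its 1st Saturday is Dec 1, 1979.
That is not after Dec 1, 1979, so look at Jan 1980.
Jan 1980 starts on a Tuesday, so its 1st Saturday is Jan 5, 1980 (4 days in).

Jan 5, 1980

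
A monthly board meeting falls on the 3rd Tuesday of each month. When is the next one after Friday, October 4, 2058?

October 2058 starts on a Tuesday; its first Tuesday is the 1st, so the 3rd Tuesday is the 15th — October 15, 2058.
October 15, 2058 is after October 4, 2058, so that is the next one.

October 15, 2058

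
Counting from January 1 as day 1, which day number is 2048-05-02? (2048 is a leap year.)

Days in months before May: 31 + 29 + 31 + 30 = 121.
Plus 2 days into May → day 123.

123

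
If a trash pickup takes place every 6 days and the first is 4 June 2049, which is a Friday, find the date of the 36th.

The 36th occurrence is 35 intervals after the first: 35 × 6 = 210 days after 4 June 2049.
June has 30 days — 26 days to the end of June leaves 184.
July has 31 days (153 left).
August has 31 days (122 left).
September has 30 days (92 left).
October has 31 days (61 left).
November has 30 days (31 left).
31 days into December → 31 December 2049.

31 December 2049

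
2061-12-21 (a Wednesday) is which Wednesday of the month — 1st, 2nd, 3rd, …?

3rd

Day 21 falls in week ⌈21/7⌉ of the month.
Days 1–7 hold the 1st Wednesday, 8–14 the 2nd, 15–21 the 3rd, 22–28 the 4th, 29–31 the 5th.
21 is in the range for the 3rd.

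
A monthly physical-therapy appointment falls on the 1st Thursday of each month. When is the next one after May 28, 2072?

June 2, 2072

May 2072 starts on a Sunday, so its 1st Thursday is May 5, 2072 (4 days in).
That is not after May 28, 2072, so look at June 2072.
June 2072 starts on a Wednesday, so its 1st Thursday is June 2, 2072 (1 day in).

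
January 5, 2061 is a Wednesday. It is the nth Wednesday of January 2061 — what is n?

Day 5 falls in week ⌈5/7⌉ of the month.
Days 1–7 hold the 1st Wednesday, 8–14 the 2nd, 15–21 the 3rd, 22–28 the 4th, 29–31 the 5th.
5 is in the range for the 1st.

1st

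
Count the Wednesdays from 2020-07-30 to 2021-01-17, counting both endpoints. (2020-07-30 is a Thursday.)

24

2020-07-30 is a Thursday; the first Wednesday on or after it is 2020-08-05 (6 days later).
From 2020-08-05 to 2021-01-17: 26 + 30 + 31 + 30 + 31 + 17 = 165 days (rest of August, September, October, November, December, January).
165 ÷ 7 = 23 full weeks with remainder 4, so 23 more Wednesdays after the first → 24.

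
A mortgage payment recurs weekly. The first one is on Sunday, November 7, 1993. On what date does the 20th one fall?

The 20th occurrence is 19 intervals after the first: 19 × 7 = 133 days after November 7, 1993.
November has 30 days — 23 days to the end of November leaves 110.
December has 31 days (79 left).
January has 31 days (48 left).
February has 28 days (20 left).
20 days into March → March 20, 1994.

March 20, 1994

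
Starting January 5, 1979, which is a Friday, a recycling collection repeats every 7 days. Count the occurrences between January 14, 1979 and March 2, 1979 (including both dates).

7

Occurrences land 7·i days after January 5, 1979 for i = 0, 1, 2, …
January 14, 1979 is 9 days after the start; 9 ÷ 7 = 1 remainder 2; since the remainder is 2, round up to i = 2. First occurrence in the window: #3 on January 19, 1979 (2×7 = 14 days in).
March 2, 1979 is 56 days after the start; 56 ÷ 7 = 8 remainder 0. Last occurrence in the window: #9 on March 2, 1979.
Occurrences #3 through #9: 7 in total.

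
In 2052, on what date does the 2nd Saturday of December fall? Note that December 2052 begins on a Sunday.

14 December 2052

December 2052 begins on a Sunday, so the first Saturday is December 7 (6 days later).
The 2nd Saturday is 1 weeks later: 7 + 7 = 14.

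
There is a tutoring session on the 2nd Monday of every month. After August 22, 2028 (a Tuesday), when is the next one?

August 2028 starts on a Tuesday; its first Monday is the 7th, so the 2nd Monday is the 14th — August 14, 2028.
That is not after August 22, 2028, so look at September 2028.
September 2028 starts on a Friday; its first Monday is the 4th, so the 2nd Monday is the 11th — September 11, 2028.

September 11, 2028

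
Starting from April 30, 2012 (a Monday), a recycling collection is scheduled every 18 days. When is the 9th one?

September 21, 2012

The 9th occurrence is 8 intervals after the first: 8 × 18 = 144 days after April 30, 2012.
April has 30 days — 0 days to the end of April leaves 144.
May has 31 days (113 left).
June has 30 days (83 left).
July has 31 days (52 left).
August has 31 days (21 left).
21 days into September → September 21, 2012.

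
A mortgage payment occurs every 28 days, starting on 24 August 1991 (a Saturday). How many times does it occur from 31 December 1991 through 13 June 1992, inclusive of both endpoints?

6

Occurrences land 28·i days after 24 August 1991 for i = 0, 1, 2, …
31 December 1991 is 129 days after the start; 129 ÷ 28 = 4 remainder 17; since the remainder is 17, round up to i = 5. First occurrence in the window: #6 on 11 January 1992 (5×28 = 140 days in).
13 June 1992 is 294 days after the start; 294 ÷ 28 = 10 remainder 14. Last occurrence in the window: #11 on 30 May 1992.
Occurrences #6 through #11: 6 in total.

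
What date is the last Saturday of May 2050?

2050-05-28

The first Saturday of May 2050 is May 7.
May 2050 has 31 days. Adding weeks: 7, 14, 21, 28 — the last one ≤ 31 is the 28th.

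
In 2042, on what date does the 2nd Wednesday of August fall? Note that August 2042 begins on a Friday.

13 August 2042

August 2042 begins on a Friday, so the first Wednesday is August 6 (5 days later).
The 2nd Wednesday is 1 weeks later: 6 + 7 = 13.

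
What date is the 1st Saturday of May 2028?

6 May 2028

The first Saturday of May 2028 is May 6.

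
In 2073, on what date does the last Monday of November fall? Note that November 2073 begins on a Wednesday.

November 27, 2073

November 2073 begins on a Wednesday, so the first Monday is November 6 (5 days later).
November 2073 has 30 days. Adding weeks: 6, 13, 20, 27 — the last one ≤ 30 is the 27th.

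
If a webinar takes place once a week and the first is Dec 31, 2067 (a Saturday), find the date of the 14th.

Mar 31, 2068

The 14th occurrence is 13 intervals after the first: 13 × 7 = 91 days after Dec 31, 2067.
Dec has 31 days — 0 days to the end of Dec leaves 91.
Jan has 31 days (60 left).
Feb has 29 days (31 left).
31 days into Mar → Mar 31, 2068.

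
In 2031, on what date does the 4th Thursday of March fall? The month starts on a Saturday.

March 2031 begins on a Saturday, so the first Thursday is March 6 (5 days later).
The 4th Thursday is 3 weeks later: 6 + 21 = 27.

March 27, 2031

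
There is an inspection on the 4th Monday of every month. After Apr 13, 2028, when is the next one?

Apr 24, 2028

Apr 2028 starts on a Saturday; its first Monday is the 3rd, so the 4th Monday is the 24th — Apr 24, 2028.
Apr 24, 2028 is after Apr 13, 2028, so that is the next one.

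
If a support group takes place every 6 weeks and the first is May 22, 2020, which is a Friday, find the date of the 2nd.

July 3, 2020

The 2nd occurrence is 1 interval after the first: 1 × 42 = 42 days after May 22, 2020.
May has 31 days — 9 days to the end of May leaves 33.
June has 30 days (3 left).
3 days into July → July 3, 2020.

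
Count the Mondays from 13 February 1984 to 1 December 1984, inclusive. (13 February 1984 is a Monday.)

13 February 1984 is a Monday; the first Monday on or after it is 13 February 1984.
From 13 February 1984 to 1 December 1984: 16 + 31 + 30 + 31 + 30 + 31 + 31 + 30 + 31 + 30 + 1 = 292 days (rest of February, March, April, May, June, July, August, September, October, November, December).
292 ÷ 7 = 41 full weeks with remainder 5, so 41 more Mondays after the first → 42.

42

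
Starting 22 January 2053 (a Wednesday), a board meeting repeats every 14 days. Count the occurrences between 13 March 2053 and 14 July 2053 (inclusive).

9

Occurrences land 14·i days after 22 January 2053 for i = 0, 1, 2, …
13 March 2053 is 50 days after the start; 50 ÷ 14 = 3 remainder 8; since the remainder is 8, round up to i = 4. First occurrence in the window: #5 on 19 March 2053 (4×14 = 56 days in).
14 July 2053 is 173 days after the start; 173 ÷ 14 = 12 remainder 5. Last occurrence in the window: #13 on 9 July 2053.
Occurrences #5 through #13: 9 in total.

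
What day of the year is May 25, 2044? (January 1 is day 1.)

146

Days in months before May: 31 + 29 + 31 + 30 = 121.
Plus 25 days into May → day 146.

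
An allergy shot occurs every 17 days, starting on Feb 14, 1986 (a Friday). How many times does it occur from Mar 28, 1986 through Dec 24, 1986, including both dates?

Occurrences land 17·i days after Feb 14, 1986 for i = 0, 1, 2, …
Mar 28, 1986 is 42 days after the start; 42 ÷ 17 = 2 remainder 8; since the remainder is 8, round up to i = 3. First occurrence in the window: #4 on Apr 6, 1986 (3×17 = 51 days in).
Dec 24, 1986 is 313 days after the start; 313 ÷ 17 = 18 remainder 7. Last occurrence in the window: #19 on Dec 17, 1986.
Occurrences #4 through #19: 16 in total.

16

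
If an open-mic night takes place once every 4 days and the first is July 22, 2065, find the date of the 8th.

August 19, 2065

The 8th occurrence is 7 intervals after the first: 7 × 4 = 28 days after July 22, 2065.
July has 31 days — 9 days to the end of July leaves 19.
19 days into August → August 19, 2065.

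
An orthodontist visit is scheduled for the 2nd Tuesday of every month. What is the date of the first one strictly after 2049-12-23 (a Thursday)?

December 2049 starts on a Wednesday; its first Tuesday is the 7th, so the 2nd Tuesday is the 14th — 2049-12-14.
That is not after 2049-12-23, so look at January 2050.
January 2050 starts on a Saturday; its first Tuesday is the 4th, so the 2nd Tuesday is the 11th — 2050-01-11.

2050-01-11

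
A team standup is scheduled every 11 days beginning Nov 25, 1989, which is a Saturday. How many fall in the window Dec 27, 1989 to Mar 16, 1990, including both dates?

8

Occurrences land 11·i days after Nov 25, 1989 for i = 0, 1, 2, …
Dec 27, 1989 is 32 days after the start; 32 ÷ 11 = 2 remainder 10; since the remainder is 10, round up to i = 3. First occurrence in the window: #4 on Dec 28, 1989 (3×11 = 33 days in).
Mar 16, 1990 is 111 days after the start; 111 ÷ 11 = 10 remainder 1. Last occurrence in the window: #11 on Mar 15, 1990.
Occurrences #4 through #11: 8 in total.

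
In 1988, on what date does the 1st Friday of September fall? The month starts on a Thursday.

September 1988 begins on a Thursday, so the first Friday is September 2 (1 day later).

1988-09-02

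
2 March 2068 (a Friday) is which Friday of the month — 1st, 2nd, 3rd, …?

Day 2 falls in week ⌈2/7⌉ of the month.
Days 1–7 hold the 1st Friday, 8–14 the 2nd, 15–21 the 3rd, 22–28 the 4th, 29–31 the 5th.
2 is in the range for the 1st.

1st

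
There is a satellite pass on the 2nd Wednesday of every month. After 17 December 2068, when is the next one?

December 2068 starts on a Saturday; its first Wednesday is the 5th, so the 2nd Wednesday is the 12th — 12 December 2068.
That is not after 17 December 2068, so look at January 2069.
January 2069 starts on a Tuesday; its first Wednesday is the 2nd, so the 2nd Wednesday is the 9th — 9 January 2069.

9 January 2069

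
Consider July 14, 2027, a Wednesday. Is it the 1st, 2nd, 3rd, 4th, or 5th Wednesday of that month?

2nd

Day 14 falls in week ⌈14/7⌉ of the month.
Days 1–7 hold the 1st Wednesday, 8–14 the 2nd, 15–21 the 3rd, 22–28 the 4th, 29–31 the 5th.
14 is in the range for the 2nd.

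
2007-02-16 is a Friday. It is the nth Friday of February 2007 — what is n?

Day 16 falls in week ⌈16/7⌉ of the month.
Days 1–7 hold the 1st Friday, 8–14 the 2nd, 15–21 the 3rd, 22–28 the 4th, 29–31 the 5th.
16 is in the range for the 3rd.

3rd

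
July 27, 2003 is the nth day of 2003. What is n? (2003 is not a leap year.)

Days in months before July: 31 + 28 + 31 + 30 + 31 + 30 = 181.
Plus 27 days into July → day 208.

208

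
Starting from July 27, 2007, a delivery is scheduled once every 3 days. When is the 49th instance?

The 49th occurrence is 48 intervals after the first: 48 × 3 = 144 days after July 27, 2007.
July has 31 days — 4 days to the end of July leaves 140.
August has 31 days (109 left).
September has 30 days (79 left).
October has 31 days (48 left).
November has 30 days (18 left).
18 days into December → December 18, 2007.

December 18, 2007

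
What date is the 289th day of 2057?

16 October 2057

January has 31 days (289 − 31 = 258 remain).
February has 28 days (258 − 28 = 230 remain).
March has 31 days (230 − 31 = 199 remain).
April has 30 days (199 − 30 = 169 remain).
May has 31 days (169 − 31 = 138 remain).
June has 30 days (138 − 30 = 108 remain).
July has 31 days (108 − 31 = 77 remain).
August has 31 days (77 − 31 = 46 remain).
September has 30 days (46 − 30 = 16 remain).
16 into October → October 16.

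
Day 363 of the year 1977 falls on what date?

December 29, 1977

January has 31 days (363 − 31 = 332 remain).
February has 28 days (332 − 28 = 304 remain).
March has 31 days (304 − 31 = 273 remain).
April has 30 days (273 − 30 = 243 remain).
May has 31 days (243 − 31 = 212 remain).
June has 30 days (212 − 30 = 182 remain).
July has 31 days (182 − 31 = 151 remain).
August has 31 days (151 − 31 = 120 remain).
September has 30 days (120 − 30 = 90 remain).
October has 31 days (90 − 31 = 59 remain).
November has 30 days (59 − 30 = 29 remain).
29 into December → December 29.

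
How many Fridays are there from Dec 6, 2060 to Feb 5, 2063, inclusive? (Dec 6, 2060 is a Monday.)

Dec 6, 2060 is a Monday; the first Friday on or after it is Dec 10, 2060 (4 days later).
From Dec 10, 2060 to Feb 5, 2063: 21 + 365 + 365 + 36 = 787 days (rest of 2060, 2061, 2062, to Feb 5, 2063 in 2063).
787 ÷ 7 = 112 full weeks with remainder 3, so 112 more Fridays after the first → 113.

113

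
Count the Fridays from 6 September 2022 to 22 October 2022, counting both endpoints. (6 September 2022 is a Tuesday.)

7

6 September 2022 is a Tuesday; the first Friday on or after it is 9 September 2022 (3 days later).
From 9 September 2022 to 22 October 2022: 21 + 22 = 43 days (rest of September, October).
43 ÷ 7 = 6 full weeks with remainder 1, so 6 more Fridays after the first → 7.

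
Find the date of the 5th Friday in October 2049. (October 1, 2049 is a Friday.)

October 2049 begins on a Friday, so the first Friday is October 1.
The 5th Friday is 4 weeks later: 1 + 28 = 29.

29 October 2049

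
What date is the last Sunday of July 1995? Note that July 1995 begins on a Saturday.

July 30, 1995

July 1995 begins on a Saturday, so the first Sunday is July 2 (1 day later).
July 1995 has 31 days. Adding weeks: 2, 9, 16, 23, 30 — the last one ≤ 31 is the 30th.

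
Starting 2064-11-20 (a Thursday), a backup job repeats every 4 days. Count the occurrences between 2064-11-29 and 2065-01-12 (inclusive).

Occurrences land 4·i days after 2064-11-20 for i = 0, 1, 2, …
2064-11-29 is 9 days after the start; 9 ÷ 4 = 2 remainder 1; since the remainder is 1, round up to i = 3. First occurrence in the window: #4 on 2064-12-02 (3×4 = 12 days in).
2065-01-12 is 53 days after the start; 53 ÷ 4 = 13 remainder 1. Last occurrence in the window: #14 on 2065-01-11.
Occurrences #4 through #14: 11 in total.

11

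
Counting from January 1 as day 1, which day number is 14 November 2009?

Days in months before November: 31 + 28 + 31 + 30 + 31 + 30 + 31 + 31 + 30 + 31 = 304.
Plus 14 days into November → day 318.

318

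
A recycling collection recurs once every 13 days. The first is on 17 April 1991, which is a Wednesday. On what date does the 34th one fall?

19 June 1992

The 34th occurrence is 33 intervals after the first: 33 × 13 = 429 days after 17 April 1991.
April has 30 days — 13 days to the end of April leaves 416.
From end of April to end of 1991 is 245 days (171 left).
January has 31 days (140 left).
February has 29 days (111 left).
March has 31 days (80 left).
April has 30 days (50 left).
May has 31 days (19 left).
19 days into June → 19 June 1992.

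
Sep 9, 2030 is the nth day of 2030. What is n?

252

Days in months before Sep: 31 + 28 + 31 + 30 + 31 + 30 + 31 + 31 = 243.
Plus 9 days into Sep → day 252.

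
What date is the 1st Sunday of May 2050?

The first Sunday of May 2050 is May 1.

1 May 2050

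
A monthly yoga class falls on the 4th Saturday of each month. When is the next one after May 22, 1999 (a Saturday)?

May 1999 starts on a Saturday; its first Saturday is the 1st, so the 4th Saturday is the 22nd — May 22, 1999.
That is not after May 22, 1999, so look at Jun 1999.
Jun 1999 starts on a Tuesday; its first Saturday is the 5th, so the 4th Saturday is the 26th — Jun 26, 1999.

Jun 26, 1999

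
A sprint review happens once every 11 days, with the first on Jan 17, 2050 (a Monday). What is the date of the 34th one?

Jan 15, 2051

The 34th occurrence is 33 intervals after the first: 33 × 11 = 363 days after Jan 17, 2050.
Jan has 31 days — 14 days to the end of Jan leaves 349.
Feb has 28 days (321 left).
Mar has 31 days (290 left).
Apr has 30 days (260 left).
May has 31 days (229 left).
Jun has 30 days (199 left).
Jul has 31 days (168 left).
Aug has 31 days (137 left).
Sep has 30 days (107 left).
Oct has 31 days (76 left).
Nov has 30 days (46 left).
Dec has 31 days (15 left).
15 days into Jan → Jan 15, 2051.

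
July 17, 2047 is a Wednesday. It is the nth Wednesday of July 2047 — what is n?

Day 17 falls in week ⌈17/7⌉ of the month.
Days 1–7 hold the 1st Wednesday, 8–14 the 2nd, 15–21 the 3rd, 22–28 the 4th, 29–31 the 5th.
17 is in the range for the 3rd.

3rd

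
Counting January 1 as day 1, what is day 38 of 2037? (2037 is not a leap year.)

2037-02-07

January has 31 days (38 − 31 = 7 remain).
7 into February → February 7.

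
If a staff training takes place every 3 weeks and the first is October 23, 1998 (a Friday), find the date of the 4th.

December 25, 1998

The 4th occurrence is 3 intervals after the first: 3 × 21 = 63 days after October 23, 1998.
October has 31 days — 8 days to the end of October leaves 55.
November has 30 days (25 left).
25 days into December → December 25, 1998.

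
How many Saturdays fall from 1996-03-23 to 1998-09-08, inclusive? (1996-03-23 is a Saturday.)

129

1996-03-23 is a Saturday; the first Saturday on or after it is 1996-03-23.
From 1996-03-23 to 1998-09-08: 283 + 365 + 251 = 899 days (rest of 1996, 1997, to 1998-09-08 in 1998).
899 ÷ 7 = 128 full weeks with remainder 3, so 128 more Saturdays after the first → 129.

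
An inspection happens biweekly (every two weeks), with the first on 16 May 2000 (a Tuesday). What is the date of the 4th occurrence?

The 4th occurrence is 3 intervals after the first: 3 × 14 = 42 days after 16 May 2000.
May has 31 days — 15 days to the end of May leaves 27.
27 days into June → 27 June 2000.

27 June 2000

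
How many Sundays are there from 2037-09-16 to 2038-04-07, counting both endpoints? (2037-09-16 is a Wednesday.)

2037-09-16 is a Wednesday; the first Sunday on or after it is 2037-09-20 (4 days later).
From 2037-09-20 to 2038-04-07: 10 + 31 + 30 + 31 + 31 + 28 + 31 + 7 = 199 days (rest of September, October, November, December, January, February, March, April).
199 ÷ 7 = 28 full weeks with remainder 3, so 28 more Sundays after the first → 29.

29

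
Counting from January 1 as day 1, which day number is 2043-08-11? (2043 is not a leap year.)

223

Days in months before August: 31 + 28 + 31 + 30 + 31 + 30 + 31 = 212.
Plus 11 days into August → day 223.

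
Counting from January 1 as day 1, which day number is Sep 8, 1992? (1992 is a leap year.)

Days in months before Sep: 31 + 29 + 31 + 30 + 31 + 30 + 31 + 31 = 244.
Plus 8 days into Sep → day 252.

252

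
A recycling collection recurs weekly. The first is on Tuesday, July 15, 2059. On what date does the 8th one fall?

The 8th occurrence is 7 intervals after the first: 7 × 7 = 49 days after July 15, 2059.
July has 31 days — 16 days to the end of July leaves 33.
August has 31 days (2 left).
2 days into September → September 2, 2059.

September 2, 2059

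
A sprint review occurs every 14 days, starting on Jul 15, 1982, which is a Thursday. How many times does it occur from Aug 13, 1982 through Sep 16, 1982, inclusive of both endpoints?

2

Occurrences land 14·i days after Jul 15, 1982 for i = 0, 1, 2, …
Aug 13, 1982 is 29 days after the start; 29 ÷ 14 = 2 remainder 1; since the remainder is 1, round up to i = 3. First occurrence in the window: #4 on Aug 26, 1982 (3×14 = 42 days in).
Sep 16, 1982 is 63 days after the start; 63 ÷ 14 = 4 remainder 7. Last occurrence in the window: #5 on Sep 9, 1982.
Occurrences #4 through #5: 2 in total.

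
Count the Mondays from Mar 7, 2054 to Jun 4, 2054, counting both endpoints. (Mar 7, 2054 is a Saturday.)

Mar 7, 2054 is a Saturday; the first Monday on or after it is Mar 9, 2054 (2 days later).
From Mar 9, 2054 to Jun 4, 2054: 22 + 30 + 31 + 4 = 87 days (rest of Mar, Apr, May, Jun).
87 ÷ 7 = 12 full weeks with remainder 3, so 12 more Mondays after the first → 13.

13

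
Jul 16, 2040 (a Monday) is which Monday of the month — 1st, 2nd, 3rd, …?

Day 16 falls in week ⌈16/7⌉ of the month.
Days 1–7 hold the 1st Monday, 8–14 the 2nd, 15–21 the 3rd, 22–28 the 4th, 29–31 the 5th.
16 is in the range for the 3rd.

3rd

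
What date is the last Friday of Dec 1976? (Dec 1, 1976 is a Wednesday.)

Dec 1976 begins on a Wednesday, so the first Friday is Dec 3 (2 days later).
Dec 1976 has 31 days. Adding weeks: 3, 10, 17, 24, 31 — the last one ≤ 31 is the 31st.

Dec 31, 1976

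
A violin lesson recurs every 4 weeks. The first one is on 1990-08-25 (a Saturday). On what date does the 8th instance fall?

The 8th occurrence is 7 intervals after the first: 7 × 28 = 196 days after 1990-08-25.
August has 31 days — 6 days to the end of August leaves 190.
September has 30 days (160 left).
October has 31 days (129 left).
November has 30 days (99 left).
December has 31 days (68 left).
January has 31 days (37 left).
February has 28 days (9 left).
9 days into March → 1991-03-09.

1991-03-09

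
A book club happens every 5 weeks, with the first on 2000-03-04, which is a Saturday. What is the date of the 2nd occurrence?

The 2nd occurrence is 1 interval after the first: 1 × 35 = 35 days after 2000-03-04.
March has 31 days — 27 days to the end of March leaves 8.
8 days into April → 2000-04-08.

2000-04-08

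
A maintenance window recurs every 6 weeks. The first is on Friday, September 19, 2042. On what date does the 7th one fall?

May 29, 2043

The 7th occurrence is 6 intervals after the first: 6 × 42 = 252 days after September 19, 2042.
September has 30 days — 11 days to the end of September leaves 241.
October has 31 days (210 left).
November has 30 days (180 left).
December has 31 days (149 left).
January has 31 days (118 left).
February has 28 days (90 left).
March has 31 days (59 left).
April has 30 days (29 left).
29 days into May → May 29, 2043.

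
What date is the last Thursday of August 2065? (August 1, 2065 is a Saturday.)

27 August 2065

August 2065 begins on a Saturday, so the first Thursday is August 6 (5 days later).
August 2065 has 31 days. Adding weeks: 6, 13, 20, 27 — the last one ≤ 31 is the 27th.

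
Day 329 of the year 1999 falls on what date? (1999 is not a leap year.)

Jan has 31 days (329 − 31 = 298 remain).
Feb has 28 days (298 − 28 = 270 remain).
Mar has 31 days (270 − 31 = 239 remain).
Apr has 30 days (239 − 30 = 209 remain).
May has 31 days (209 − 31 = 178 remain).
Jun has 30 days (178 − 30 = 148 remain).
Jul has 31 days (148 − 31 = 117 remain).
Aug has 31 days (117 − 31 = 86 remain).
Sep has 30 days (86 − 30 = 56 remain).
Oct has 31 days (56 − 31 = 25 remain).
25 into Nov → Nov 25.

Nov 25, 1999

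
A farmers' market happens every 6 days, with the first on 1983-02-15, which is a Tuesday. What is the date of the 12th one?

1983-04-22

The 12th occurrence is 11 intervals after the first: 11 × 6 = 66 days after 1983-02-15.
February has 28 days — 13 days to the end of February leaves 53.
March has 31 days (22 left).
22 days into April → 1983-04-22.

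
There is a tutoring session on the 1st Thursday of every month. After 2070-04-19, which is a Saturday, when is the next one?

2070-05-01

April 2070 starts on a Tuesday, so its 1st Thursday is 2070-04-03 (2 days in).
That is not after 2070-04-19, so look at May 2070.
May 2070 starts on a Thursday, so its 1st Thursday is 2070-05-01.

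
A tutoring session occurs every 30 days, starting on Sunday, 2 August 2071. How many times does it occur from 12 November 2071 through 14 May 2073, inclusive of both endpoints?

18

Occurrences land 30·i days after 2 August 2071 for i = 0, 1, 2, …
12 November 2071 is 102 days after the start; 102 ÷ 30 = 3 remainder 12; since the remainder is 12, round up to i = 4. First occurrence in the window: #5 on 30 November 2071 (4×30 = 120 days in).
14 May 2073 is 651 days after the start; 651 ÷ 30 = 21 remainder 21. Last occurrence in the window: #22 on 23 April 2073.
Occurrences #5 through #22: 18 in total.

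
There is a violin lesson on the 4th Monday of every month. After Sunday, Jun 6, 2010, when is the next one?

Jun 28, 2010

Jun 2010 starts on a Tuesday; its first Monday is the 7th, so the 4th Monday is the 28th — Jun 28, 2010.
Jun 28, 2010 is after Jun 6, 2010, so that is the next one.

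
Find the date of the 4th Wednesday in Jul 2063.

Jul 25, 2063

The first Wednesday of Jul 2063 is Jul 4.
The 4th Wednesday is 3 weeks later: 4 + 21 = 25.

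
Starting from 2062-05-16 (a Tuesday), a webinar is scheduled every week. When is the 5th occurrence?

2062-06-13

The 5th occurrence is 4 intervals after the first: 4 × 7 = 28 days after 2062-05-16.
May has 31 days — 15 days to the end of May leaves 13.
13 days into June → 2062-06-13.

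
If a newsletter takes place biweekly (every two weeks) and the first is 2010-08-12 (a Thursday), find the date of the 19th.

The 19th occurrence is 18 intervals after the first: 18 × 14 = 252 days after 2010-08-12.
August has 31 days — 19 days to the end of August leaves 233.
September has 30 days (203 left).
October has 31 days (172 left).
November has 30 days (142 left).
December has 31 days (111 left).
January has 31 days (80 left).
February has 28 days (52 left).
March has 31 days (21 left).
21 days into April → 2011-04-21.

2011-04-21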